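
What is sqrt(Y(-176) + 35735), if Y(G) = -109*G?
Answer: sqrt(54919) ≈ 234.35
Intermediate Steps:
sqrt(Y(-176) + 35735) = sqrt(-109*(-176) + 35735) = sqrt(19184 + 35735) = sqrt(54919)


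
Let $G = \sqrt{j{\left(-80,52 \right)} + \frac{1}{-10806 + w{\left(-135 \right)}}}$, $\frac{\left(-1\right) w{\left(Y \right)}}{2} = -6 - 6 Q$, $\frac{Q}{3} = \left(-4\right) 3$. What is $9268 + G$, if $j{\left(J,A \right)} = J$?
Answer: $9268 + \frac{i \sqrt{10081857306}}{11226} \approx 9268.0 + 8.9443 i$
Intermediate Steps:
$Q = -36$ ($Q = 3 \left(\left(-4\right) 3\right) = 3 \left(-12\right) = -36$)
$w{\left(Y \right)} = -420$ ($w{\left(Y \right)} = - 2 \left(-6 - -216\right) = - 2 \left(-6 + 216\right) = \left(-2\right) 210 = -420$)
$G = \frac{i \sqrt{10081857306}}{11226}$ ($G = \sqrt{-80 + \frac{1}{-10806 - 420}} = \sqrt{-80 + \frac{1}{-11226}} = \sqrt{-80 - \frac{1}{11226}} = \sqrt{- \frac{898081}{11226}} = \frac{i \sqrt{10081857306}}{11226} \approx 8.9443 i$)
$9268 + G = 9268 + \frac{i \sqrt{10081857306}}{11226}$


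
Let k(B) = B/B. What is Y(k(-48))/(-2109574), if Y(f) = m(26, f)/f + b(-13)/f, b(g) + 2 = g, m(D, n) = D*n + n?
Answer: -6/1054787 ≈ -5.6884e-6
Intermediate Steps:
m(D, n) = n + D*n
k(B) = 1
b(g) = -2 + g
Y(f) = 27 - 15/f (Y(f) = (f*(1 + 26))/f + (-2 - 13)/f = (f*27)/f - 15/f = (27*f)/f - 15/f = 27 - 15/f)
Y(k(-48))/(-2109574) = (27 - 15/1)/(-2109574) = (27 - 15*1)*(-1/2109574) = (27 - 15)*(-1/2109574) = 12*(-1/2109574) = -6/1054787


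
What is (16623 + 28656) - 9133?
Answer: 36146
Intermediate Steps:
(16623 + 28656) - 9133 = 45279 - 9133 = 36146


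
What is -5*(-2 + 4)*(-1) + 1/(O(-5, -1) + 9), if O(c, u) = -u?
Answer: 101/10 ≈ 10.100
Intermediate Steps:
-5*(-2 + 4)*(-1) + 1/(O(-5, -1) + 9) = -5*(-2 + 4)*(-1) + 1/(-1*(-1) + 9) = -10*(-1) + 1/(1 + 9) = -5*(-2) + 1/10 = 10 + ⅒ = 101/10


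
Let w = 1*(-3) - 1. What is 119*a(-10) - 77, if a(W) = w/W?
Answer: -147/5 ≈ -29.400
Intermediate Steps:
w = -4 (w = -3 - 1 = -4)
a(W) = -4/W
119*a(-10) - 77 = 119*(-4/(-10)) - 77 = 119*(-4*(-1/10)) - 77 = 119*(2/5) - 77 = 238/5 - 77 = -147/5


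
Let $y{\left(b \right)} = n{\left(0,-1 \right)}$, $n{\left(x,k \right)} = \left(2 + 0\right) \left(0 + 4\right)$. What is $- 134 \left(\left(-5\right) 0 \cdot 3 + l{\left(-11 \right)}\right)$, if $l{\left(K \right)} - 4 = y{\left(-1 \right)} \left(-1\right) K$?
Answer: $-12328$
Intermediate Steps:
$n{\left(x,k \right)} = 8$ ($n{\left(x,k \right)} = 2 \cdot 4 = 8$)
$y{\left(b \right)} = 8$
$l{\left(K \right)} = 4 - 8 K$ ($l{\left(K \right)} = 4 + 8 \left(-1\right) K = 4 - 8 K$)
$- 134 \left(\left(-5\right) 0 \cdot 3 + l{\left(-11 \right)}\right) = - 134 \left(\left(-5\right) 0 \cdot 3 + \left(4 - -88\right)\right) = - 134 \left(0 \cdot 3 + \left(4 + 88\right)\right) = - 134 \left(0 + 92\right) = \left(-134\right) 92 = -12328$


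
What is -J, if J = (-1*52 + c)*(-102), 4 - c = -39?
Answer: -918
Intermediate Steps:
c = 43 (c = 4 - 1*(-39) = 4 + 39 = 43)
J = 918 (J = (-1*52 + 43)*(-102) = (-52 + 43)*(-102) = -9*(-102) = 918)
-J = -1*918 = -918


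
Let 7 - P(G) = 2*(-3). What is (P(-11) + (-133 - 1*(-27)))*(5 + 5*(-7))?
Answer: 2790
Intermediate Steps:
P(G) = 13 (P(G) = 7 - 2*(-3) = 7 - 1*(-6) = 7 + 6 = 13)
(P(-11) + (-133 - 1*(-27)))*(5 + 5*(-7)) = (13 + (-133 - 1*(-27)))*(5 + 5*(-7)) = (13 + (-133 + 27))*(5 - 35) = (13 - 106)*(-30) = -93*(-30) = 2790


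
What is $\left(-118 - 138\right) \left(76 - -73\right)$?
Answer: $-38144$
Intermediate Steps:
$\left(-118 - 138\right) \left(76 - -73\right) = - 256 \left(76 + 73\right) = \left(-256\right) 149 = -38144$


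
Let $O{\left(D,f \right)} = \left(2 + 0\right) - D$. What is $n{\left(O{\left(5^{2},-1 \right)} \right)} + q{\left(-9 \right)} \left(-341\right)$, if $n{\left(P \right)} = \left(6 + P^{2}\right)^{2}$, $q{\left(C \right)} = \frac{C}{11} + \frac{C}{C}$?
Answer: $286163$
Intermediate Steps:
$O{\left(D,f \right)} = 2 - D$
$q{\left(C \right)} = 1 + \frac{C}{11}$ ($q{\left(C \right)} = C \frac{1}{11} + 1 = \frac{C}{11} + 1 = 1 + \frac{C}{11}$)
$n{\left(O{\left(5^{2},-1 \right)} \right)} + q{\left(-9 \right)} \left(-341\right) = \left(6 + \left(2 - 5^{2}\right)^{2}\right)^{2} + \left(1 + \frac{1}{11} \left(-9\right)\right) \left(-341\right) = \left(6 + \left(2 - 25\right)^{2}\right)^{2} + \left(1 - \frac{9}{11}\right) \left(-341\right) = \left(6 + \left(2 - 25\right)^{2}\right)^{2} + \frac{2}{11} \left(-341\right) = \left(6 + \left(-23\right)^{2}\right)^{2} - 62 = \left(6 + 529\right)^{2} - 62 = 535^{2} - 62 = 286225 - 62 = 286163$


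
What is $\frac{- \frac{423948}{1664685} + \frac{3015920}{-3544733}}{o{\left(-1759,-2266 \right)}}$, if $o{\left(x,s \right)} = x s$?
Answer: $- \frac{1087223208514}{3920036305148999145} \approx -2.7735 \cdot 10^{-7}$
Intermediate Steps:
$o{\left(x,s \right)} = s x$
$\frac{- \frac{423948}{1664685} + \frac{3015920}{-3544733}}{o{\left(-1759,-2266 \right)}} = \frac{- \frac{423948}{1664685} + \frac{3015920}{-3544733}}{\left(-2266\right) \left(-1759\right)} = \frac{\left(-423948\right) \frac{1}{1664685} + 3015920 \left(- \frac{1}{3544733}\right)}{3985894} = \left(- \frac{141316}{554895} - \frac{3015920}{3544733}\right) \frac{1}{3985894} = \left(- \frac{2174446417028}{1966954618035}\right) \frac{1}{3985894} = - \frac{1087223208514}{3920036305148999145}$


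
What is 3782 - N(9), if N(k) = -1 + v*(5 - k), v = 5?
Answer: 3803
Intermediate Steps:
N(k) = 24 - 5*k (N(k) = -1 + 5*(5 - k) = -1 + (25 - 5*k) = 24 - 5*k)
3782 - N(9) = 3782 - (24 - 5*9) = 3782 - (24 - 45) = 3782 - 1*(-21) = 3782 + 21 = 3803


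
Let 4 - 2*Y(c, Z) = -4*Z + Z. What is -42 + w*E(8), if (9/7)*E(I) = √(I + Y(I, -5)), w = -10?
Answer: -42 - 35*√10/9 ≈ -54.298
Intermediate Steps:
Y(c, Z) = 2 + 3*Z/2 (Y(c, Z) = 2 - (-4*Z + Z)/2 = 2 - (-3)*Z/2 = 2 + 3*Z/2)
E(I) = 7*√(-11/2 + I)/9 (E(I) = 7*√(I + (2 + (3/2)*(-5)))/9 = 7*√(I + (2 - 15/2))/9 = 7*√(I - 11/2)/9 = 7*√(-11/2 + I)/9)
-42 + w*E(8) = -42 - 35*√(-22 + 4*8)/9 = -42 - 35*√(-22 + 32)/9 = -42 - 35*√10/9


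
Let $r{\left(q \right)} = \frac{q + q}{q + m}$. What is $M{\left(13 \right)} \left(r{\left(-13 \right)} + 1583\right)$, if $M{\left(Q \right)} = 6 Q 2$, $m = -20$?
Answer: $\frac{2717780}{11} \approx 2.4707 \cdot 10^{5}$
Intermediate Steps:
$r{\left(q \right)} = \frac{2 q}{-20 + q}$ ($r{\left(q \right)} = \frac{q + q}{q - 20} = \frac{2 q}{-20 + q}$)
$M{\left(Q \right)} = 12 Q$
$M{\left(13 \right)} \left(r{\left(-13 \right)} + 1583\right) = 12 \cdot 13 \left(2 \left(-13\right) \frac{1}{-20 - 13} + 1583\right) = 156 \left(2 \left(-13\right) \frac{1}{-33} + 1583\right) = 156 \left(2 \left(-13\right) \left(- \frac{1}{33}\right) + 1583\right) = 156 \left(\frac{26}{33} + 1583\right) = 156 \cdot \frac{52265}{33} = \frac{2717780}{11}$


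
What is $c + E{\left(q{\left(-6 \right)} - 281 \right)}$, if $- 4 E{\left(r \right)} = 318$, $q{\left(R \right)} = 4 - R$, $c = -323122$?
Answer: $- \frac{646403}{2} \approx -3.232 \cdot 10^{5}$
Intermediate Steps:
$E{\left(r \right)} = - \frac{159}{2}$ ($E{\left(r \right)} = \left(- \frac{1}{4}\right) 318 = - \frac{159}{2}$)
$c + E{\left(q{\left(-6 \right)} - 281 \right)} = -323122 - \frac{159}{2} = - \frac{646403}{2}$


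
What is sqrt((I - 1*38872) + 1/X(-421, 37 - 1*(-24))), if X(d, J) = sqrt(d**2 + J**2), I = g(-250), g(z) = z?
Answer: sqrt(-1281137736260168 + 180962*sqrt(180962))/180962 ≈ 197.79*I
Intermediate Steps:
I = -250
X(d, J) = sqrt(J**2 + d**2)
sqrt((I - 1*38872) + 1/X(-421, 37 - 1*(-24))) = sqrt((-250 - 1*38872) + 1/(sqrt((37 - 1*(-24))**2 + (-421)**2))) = sqrt((-250 - 38872) + 1/(sqrt((37 + 24)**2 + 177241))) = sqrt(-39122 + 1/(sqrt(61**2 + 177241))) = sqrt(-39122 + 1/(sqrt(3721 + 177241))) = sqrt(-39122 + 1/(sqrt(180962))) = sqrt(-39122 + sqrt(180962)/180962)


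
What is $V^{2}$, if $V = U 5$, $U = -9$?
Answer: $2025$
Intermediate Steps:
$V = -45$ ($V = \left(-9\right) 5 = -45$)
$V^{2} = \left(-45\right)^{2} = 2025$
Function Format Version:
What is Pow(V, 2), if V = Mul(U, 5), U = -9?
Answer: 2025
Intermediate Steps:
V = -45 (V = Mul(-9, 5) = -45)
Pow(V, 2) = Pow(-45, 2) = 2025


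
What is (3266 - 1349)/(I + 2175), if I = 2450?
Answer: 1917/4625 ≈ 0.41449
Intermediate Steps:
(3266 - 1349)/(I + 2175) = (3266 - 1349)/(2450 + 2175) = 1917/4625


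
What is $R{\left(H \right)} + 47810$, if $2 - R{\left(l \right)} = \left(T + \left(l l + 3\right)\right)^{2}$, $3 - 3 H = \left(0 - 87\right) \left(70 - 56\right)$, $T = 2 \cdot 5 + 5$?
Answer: $-27445507077$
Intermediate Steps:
$T = 15$ ($T = 10 + 5 = 15$)
$H = 407$ ($H = 1 - \frac{\left(0 - 87\right) \left(70 - 56\right)}{3} = 1 - \frac{\left(-87\right) 14}{3} = 1 - -406 = 1 + 406 = 407$)
$R{\left(l \right)} = 2 - \left(18 + l^{2}\right)^{2}$ ($R{\left(l \right)} = 2 - \left(15 + \left(l l + 3\right)\right)^{2} = 2 - \left(15 + \left(l^{2} + 3\right)\right)^{2} = 2 - \left(15 + \left(3 + l^{2}\right)\right)^{2} = 2 - \left(18 + l^{2}\right)^{2}$)
$R{\left(H \right)} + 47810 = \left(2 - \left(18 + 407^{2}\right)^{2}\right) + 47810 = \left(2 - \left(18 + 165649\right)^{2}\right) + 47810 = \left(2 - 165667^{2}\right) + 47810 = \left(2 - 27445554889\right) + 47810 = -27445554887 + 47810 = -27445507077$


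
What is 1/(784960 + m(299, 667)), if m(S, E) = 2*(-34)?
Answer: 1/784892 ≈ 1.2741e-6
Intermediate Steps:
m(S, E) = -68
1/(784960 + m(299, 667)) = 1/(784960 - 68) = 1/784892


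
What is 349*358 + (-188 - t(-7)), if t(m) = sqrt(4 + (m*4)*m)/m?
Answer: 124754 + 10*sqrt(2)/7 ≈ 1.2476e+5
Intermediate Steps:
t(m) = sqrt(4 + 4*m**2)/m (t(m) = sqrt(4 + (4*m)*m)/m = sqrt(4 + 4*m**2)/m)
349*358 + (-188 - t(-7)) = 349*358 + (-188 - 2*sqrt(1 + (-7)**2)/(-7)) = 124942 + (-188 - 2*(-1)*sqrt(1 + 49)/7) = 124942 + (-188 - 2*(-1)*sqrt(50)/7) = 124942 + (-188 - 2*(-1)*5*sqrt(2)/7) = 124942 + (-188 - (-10)*sqrt(2)/7) = 124942 + (-188 + 10*sqrt(2)/7) = 124754 + 10*sqrt(2)/7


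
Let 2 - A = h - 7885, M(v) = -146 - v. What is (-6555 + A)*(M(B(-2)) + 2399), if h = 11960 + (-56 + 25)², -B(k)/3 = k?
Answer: -26040483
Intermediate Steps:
B(k) = -3*k
h = 12921 (h = 11960 + (-31)² = 11960 + 961 = 12921)
A = -5034 (A = 2 - (12921 - 7885) = 2 - 1*5036 = 2 - 5036 = -5034)
(-6555 + A)*(M(B(-2)) + 2399) = (-6555 - 5034)*((-146 - (-3)*(-2)) + 2399) = -11589*((-146 - 1*6) + 2399) = -11589*((-146 - 6) + 2399) = -11589*(-152 + 2399) = -11589*2247 = -26040483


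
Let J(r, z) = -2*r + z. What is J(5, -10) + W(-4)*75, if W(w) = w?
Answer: -320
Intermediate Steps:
J(r, z) = z - 2*r
J(5, -10) + W(-4)*75 = (-10 - 2*5) - 4*75 = (-10 - 10) - 300 = -20 - 300 = -320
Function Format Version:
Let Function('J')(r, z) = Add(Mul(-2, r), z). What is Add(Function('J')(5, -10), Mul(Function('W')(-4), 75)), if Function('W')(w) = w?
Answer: -320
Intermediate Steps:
Function('J')(r, z) = Add(z, Mul(-2, r))
Add(Function('J')(5, -10), Mul(Function('W')(-4), 75)) = Add(Add(-10, Mul(-2, 5)), Mul(-4, 75)) = Add(Add(-10, -10), -300) = Add(-20, -300) = -320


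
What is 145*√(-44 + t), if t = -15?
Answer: 145*I*√59 ≈ 1113.8*I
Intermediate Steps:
145*√(-44 + t) = 145*√(-44 - 15) = 145*√(-59) = 145*(I*√59) = 145*I*√59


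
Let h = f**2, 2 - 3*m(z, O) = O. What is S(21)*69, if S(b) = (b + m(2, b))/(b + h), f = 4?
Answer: 1012/37 ≈ 27.351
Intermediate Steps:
m(z, O) = 2/3 - O/3
h = 16 (h = 4**2 = 16)
S(b) = (2/3 + 2*b/3)/(16 + b) (S(b) = (b + (2/3 - b/3))/(b + 16) = (2/3 + 2*b/3)/(16 + b))
S(21)*69 = (2*(1 + 21)/(3*(16 + 21)))*69 = ((2/3)*22/37)*69 = ((2/3)*(1/37)*22)*69 = (44/111)*69 = 1012/37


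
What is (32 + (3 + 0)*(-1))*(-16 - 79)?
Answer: -2755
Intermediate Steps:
(32 + (3 + 0)*(-1))*(-16 - 79) = (32 + 3*(-1))*(-95) = (32 - 3)*(-95) = 29*(-95) = -2755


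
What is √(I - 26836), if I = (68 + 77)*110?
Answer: I*√10886 ≈ 104.34*I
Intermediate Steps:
I = 15950 (I = 145*110 = 15950)
√(I - 26836) = √(15950 - 26836) = √(-10886) = I*√10886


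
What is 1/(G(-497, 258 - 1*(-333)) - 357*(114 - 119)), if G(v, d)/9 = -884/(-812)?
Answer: 203/364344 ≈ 0.00055717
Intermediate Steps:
G(v, d) = 1989/203 (G(v, d) = 9*(-884/(-812)) = 9*(-884*(-1/812)) = 9*(221/203) = 1989/203)
1/(G(-497, 258 - 1*(-333)) - 357*(114 - 119)) = 1/(1989/203 - 357*(114 - 119)) = 1/(1989/203 - 357*(-5)) = 1/(1989/203 + 1785) = 1/(364344/203) = 203/364344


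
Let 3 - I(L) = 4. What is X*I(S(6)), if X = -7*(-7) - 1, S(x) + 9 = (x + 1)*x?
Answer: -48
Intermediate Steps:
S(x) = -9 + x*(1 + x) (S(x) = -9 + (x + 1)*x = -9 + (1 + x)*x = -9 + x*(1 + x))
I(L) = -1 (I(L) = 3 - 1*4 = 3 - 4 = -1)
X = 48 (X = 49 - 1 = 48)
X*I(S(6)) = 48*(-1) = -48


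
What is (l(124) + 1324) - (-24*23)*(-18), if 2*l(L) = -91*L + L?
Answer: -14192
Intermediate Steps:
l(L) = -45*L (l(L) = (-91*L + L)/2 = (-90*L)/2 = -45*L)
(l(124) + 1324) - (-24*23)*(-18) = (-45*124 + 1324) - (-24*23)*(-18) = (-5580 + 1324) - (-552)*(-18) = -4256 - 1*9936 = -4256 - 9936 = -14192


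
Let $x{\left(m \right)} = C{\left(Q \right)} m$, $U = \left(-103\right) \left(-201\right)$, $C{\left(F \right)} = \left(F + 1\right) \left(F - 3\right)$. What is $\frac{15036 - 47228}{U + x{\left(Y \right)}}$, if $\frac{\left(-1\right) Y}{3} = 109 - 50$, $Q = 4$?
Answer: $- \frac{16096}{9909} \approx -1.6244$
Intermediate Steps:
$Y = -177$ ($Y = - 3 \left(109 - 50\right) = \left(-3\right) 59 = -177$)
$C{\left(F \right)} = \left(1 + F\right) \left(-3 + F\right)$
$U = 20703$
$x{\left(m \right)} = 5 m$ ($x{\left(m \right)} = \left(-3 + 4^{2} - 8\right) m = \left(-3 + 16 - 8\right) m = 5 m$)
$\frac{15036 - 47228}{U + x{\left(Y \right)}} = \frac{15036 - 47228}{20703 + 5 \left(-177\right)} = - \frac{32192}{20703 - 885} = - \frac{32192}{19818} = \left(-32192\right) \frac{1}{19818} = - \frac{16096}{9909}$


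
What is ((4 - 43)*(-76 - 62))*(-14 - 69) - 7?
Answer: -446713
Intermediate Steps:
((4 - 43)*(-76 - 62))*(-14 - 69) - 7 = -39*(-138)*(-83) - 7 = 5382*(-83) - 7 = -446706 - 7 = -446713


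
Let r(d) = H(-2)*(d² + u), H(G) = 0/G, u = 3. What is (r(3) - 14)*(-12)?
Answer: 168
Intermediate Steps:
H(G) = 0
r(d) = 0 (r(d) = 0*(d² + 3) = 0*(3 + d²) = 0)
(r(3) - 14)*(-12) = (0 - 14)*(-12) = -14*(-12) = 168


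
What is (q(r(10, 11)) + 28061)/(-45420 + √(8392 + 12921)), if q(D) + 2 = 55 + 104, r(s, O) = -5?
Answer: -1281661560/2062955087 - 28218*√21313/2062955087 ≈ -0.62327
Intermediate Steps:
q(D) = 157 (q(D) = -2 + (55 + 104) = -2 + 159 = 157)
(q(r(10, 11)) + 28061)/(-45420 + √(8392 + 12921)) = (157 + 28061)/(-45420 + √(8392 + 12921)) = 28218/(-45420 + √21313)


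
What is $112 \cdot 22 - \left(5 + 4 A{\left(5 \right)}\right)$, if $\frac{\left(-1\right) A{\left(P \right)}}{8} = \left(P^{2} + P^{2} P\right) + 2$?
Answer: $7323$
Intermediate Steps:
$A{\left(P \right)} = -16 - 8 P^{2} - 8 P^{3}$ ($A{\left(P \right)} = - 8 \left(\left(P^{2} + P^{2} P\right) + 2\right) = - 8 \left(\left(P^{2} + P^{3}\right) + 2\right) = - 8 \left(2 + P^{2} + P^{3}\right) = -16 - 8 P^{2} - 8 P^{3}$)
$112 \cdot 22 - \left(5 + 4 A{\left(5 \right)}\right) = 112 \cdot 22 - \left(5 + 4 \left(-16 - 8 \cdot 5^{2} - 8 \cdot 5^{3}\right)\right) = 2464 - \left(5 + 4 \left(-16 - 200 - 1000\right)\right) = 2464 - -4859 = 2464 + \left(-5 + 4864\right) = 2464 + 4859 = 7323$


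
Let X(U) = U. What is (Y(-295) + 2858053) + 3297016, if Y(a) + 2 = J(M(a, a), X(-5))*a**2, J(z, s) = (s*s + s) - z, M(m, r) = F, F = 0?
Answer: 7895567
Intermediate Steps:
M(m, r) = 0
J(z, s) = s + s**2 - z (J(z, s) = (s**2 + s) - z = (s + s**2) - z = s + s**2 - z)
Y(a) = -2 + 20*a**2 (Y(a) = -2 + (-5 + (-5)**2 - 1*0)*a**2 = -2 + (-5 + 25 + 0)*a**2 = -2 + 20*a**2)
(Y(-295) + 2858053) + 3297016 = ((-2 + 20*(-295)**2) + 2858053) + 3297016 = ((-2 + 20*87025) + 2858053) + 3297016 = ((-2 + 1740500) + 2858053) + 3297016 = (1740498 + 2858053) + 3297016 = 4598551 + 3297016 = 7895567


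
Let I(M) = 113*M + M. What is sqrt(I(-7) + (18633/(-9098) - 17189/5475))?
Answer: I*sqrt(79714455753584814)/9962310 ≈ 28.341*I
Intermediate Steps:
I(M) = 114*M
sqrt(I(-7) + (18633/(-9098) - 17189/5475)) = sqrt(114*(-7) + (18633/(-9098) - 17189/5475)) = sqrt(-798 + (18633*(-1/9098) - 17189*1/5475)) = sqrt(-798 + (-18633/9098 - 17189/5475)) = sqrt(-798 - 258401197/49811550) = sqrt(-40008018097/49811550) = I*sqrt(79714455753584814)/9962310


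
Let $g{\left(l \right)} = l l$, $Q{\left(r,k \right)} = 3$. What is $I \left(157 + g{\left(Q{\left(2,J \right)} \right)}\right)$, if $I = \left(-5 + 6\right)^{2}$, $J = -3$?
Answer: $166$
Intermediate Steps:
$g{\left(l \right)} = l^{2}$
$I = 1$ ($I = 1^{2} = 1$)
$I \left(157 + g{\left(Q{\left(2,J \right)} \right)}\right) = 1 \left(157 + 3^{2}\right) = 1 \left(157 + 9\right) = 1 \cdot 166 = 166$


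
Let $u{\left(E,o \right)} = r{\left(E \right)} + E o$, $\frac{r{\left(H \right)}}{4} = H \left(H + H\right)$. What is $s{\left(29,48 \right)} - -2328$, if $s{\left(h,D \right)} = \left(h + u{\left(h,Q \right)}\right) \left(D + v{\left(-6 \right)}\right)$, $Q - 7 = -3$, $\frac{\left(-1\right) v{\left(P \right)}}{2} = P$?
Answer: $414708$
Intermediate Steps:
$v{\left(P \right)} = - 2 P$
$Q = 4$ ($Q = 7 - 3 = 4$)
$r{\left(H \right)} = 8 H^{2}$ ($r{\left(H \right)} = 4 H \left(H + H\right) = 4 H 2 H = 4 \cdot 2 H^{2} = 8 H^{2}$)
$u{\left(E,o \right)} = 8 E^{2} + E o$
$s{\left(h,D \right)} = \left(12 + D\right) \left(h + h \left(4 + 8 h\right)\right)$ ($s{\left(h,D \right)} = \left(h + h \left(4 + 8 h\right)\right) \left(D - -12\right) = \left(h + h \left(4 + 8 h\right)\right) \left(D + 12\right) = \left(h + h \left(4 + 8 h\right)\right) \left(12 + D\right) = \left(12 + D\right) \left(h + h \left(4 + 8 h\right)\right)$)
$s{\left(29,48 \right)} - -2328 = 29 \left(60 + 5 \cdot 48 + 96 \cdot 29 + 8 \cdot 48 \cdot 29\right) - -2328 = 29 \left(60 + 240 + 2784 + 11136\right) + 2328 = 29 \cdot 14220 + 2328 = 412380 + 2328 = 414708$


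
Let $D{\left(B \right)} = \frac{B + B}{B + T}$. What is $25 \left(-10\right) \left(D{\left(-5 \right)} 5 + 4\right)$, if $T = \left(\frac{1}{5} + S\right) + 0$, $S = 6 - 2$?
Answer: $-16625$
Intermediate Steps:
$S = 4$ ($S = 6 - 2 = 4$)
$T = \frac{21}{5}$ ($T = \left(\frac{1}{5} + 4\right) + 0 = \frac{21}{5} + 0 = \frac{21}{5} \approx 4.2$)
$D{\left(B \right)} = \frac{2 B}{\frac{21}{5} + B}$ ($D{\left(B \right)} = \frac{B + B}{B + \frac{21}{5}} = \frac{2 B}{\frac{21}{5} + B}$)
$25 \left(-10\right) \left(D{\left(-5 \right)} 5 + 4\right) = 25 \left(-10\right) \left(10 \left(-5\right) \frac{1}{21 + 5 \left(-5\right)} 5 + 4\right) = - 250 \left(10 \left(-5\right) \frac{1}{21 - 25} \cdot 5 + 4\right) = - 250 \left(10 \left(-5\right) \frac{1}{-4} \cdot 5 + 4\right) = - 250 \left(10 \left(-5\right) \left(- \frac{1}{4}\right) 5 + 4\right) = - 250 \left(\frac{25}{2} \cdot 5 + 4\right) = - 250 \left(\frac{125}{2} + 4\right) = \left(-250\right) \frac{133}{2} = -16625$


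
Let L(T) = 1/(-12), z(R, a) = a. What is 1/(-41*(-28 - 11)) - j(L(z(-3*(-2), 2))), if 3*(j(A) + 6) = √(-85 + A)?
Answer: 9595/1599 - I*√3063/18 ≈ 6.0006 - 3.0747*I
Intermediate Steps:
L(T) = -1/12
j(A) = -6 + √(-85 + A)/3
1/(-41*(-28 - 11)) - j(L(z(-3*(-2), 2))) = 1/(-41*(-28 - 11)) - (-6 + √(-85 - 1/12)/3) = 1/(-41*(-39)) - (-6 + √(-1021/12)/3) = 1/1599 - (-6 + (I*√3063/6)/3) = 1/1599 - (-6 + I*√3063/18) = 1/1599 + (6 - I*√3063/18) = 9595/1599 - I*√3063/18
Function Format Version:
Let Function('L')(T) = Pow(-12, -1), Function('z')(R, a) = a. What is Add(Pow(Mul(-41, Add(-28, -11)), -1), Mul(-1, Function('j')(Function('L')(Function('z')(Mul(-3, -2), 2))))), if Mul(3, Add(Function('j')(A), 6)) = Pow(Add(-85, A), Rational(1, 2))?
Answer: Add(Rational(9595, 1599), Mul(Rational(-1, 18), I, Pow(3063, Rational(1, 2)))) ≈ Add(6.0006, Mul(-3.0747, I))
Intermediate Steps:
Function('L')(T) = Rational(-1, 12)
Function('j')(A) = Add(-6, Mul(Rational(1, 3), Pow(Add(-85, A), Rational(1, 2))))
Add(Pow(Mul(-41, Add(-28, -11)), -1), Mul(-1, Function('j')(Function('L')(Function('z')(Mul(-3, -2), 2))))) = Add(Pow(Mul(-41, Add(-28, -11)), -1), Mul(-1, Add(-6, Mul(Rational(1, 3), Pow(Add(-85, Rational(-1, 12)), Rational(1, 2)))))) = Add(Pow(Mul(-41, -39), -1), Mul(-1, Add(-6, Mul(Rational(1, 3), Pow(Rational(-1021, 12), Rational(1, 2)))))) = Add(Pow(1599, -1), Mul(-1, Add(-6, Mul(Rational(1, 3), Mul(Rational(1, 6), I, Pow(3063, Rational(1, 2))))))) = Add(Rational(1, 1599), Mul(-1, Add(-6, Mul(Rational(1, 18), I, Pow(3063, Rational(1, 2)))))) = Add(Rational(1, 1599), Add(6, Mul(Rational(-1, 18), I, Pow(3063, Rational(1, 2))))) = Add(Rational(9595, 1599), Mul(Rational(-1, 18), I, Pow(3063, Rational(1, 2))))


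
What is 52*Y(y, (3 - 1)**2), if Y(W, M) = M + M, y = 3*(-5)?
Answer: 416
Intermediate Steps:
y = -15
Y(W, M) = 2*M
52*Y(y, (3 - 1)**2) = 52*(2*(3 - 1)**2) = 52*(2*2**2) = 52*(2*4) = 52*8 = 416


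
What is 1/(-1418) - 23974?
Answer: -33995133/1418 ≈ -23974.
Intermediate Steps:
1/(-1418) - 23974 = -1/1418 - 23974 = -33995133/1418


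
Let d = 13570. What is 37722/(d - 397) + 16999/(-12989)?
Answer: 88681077/57034699 ≈ 1.5549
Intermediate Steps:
37722/(d - 397) + 16999/(-12989) = 37722/(13570 - 397) + 16999/(-12989) = 37722/13173 + 16999*(-1/12989) = 37722*(1/13173) - 16999/12989 = 12574/4391 - 16999/12989 = 88681077/57034699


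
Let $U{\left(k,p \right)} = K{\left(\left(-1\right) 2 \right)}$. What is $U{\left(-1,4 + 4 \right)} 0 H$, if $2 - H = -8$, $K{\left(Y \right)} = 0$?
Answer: $0$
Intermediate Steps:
$U{\left(k,p \right)} = 0$
$H = 10$ ($H = 2 - -8 = 2 + 8 = 10$)
$U{\left(-1,4 + 4 \right)} 0 H = 0 \cdot 0 \cdot 10 = 0 \cdot 10 = 0$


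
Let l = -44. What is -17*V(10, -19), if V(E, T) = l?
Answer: 748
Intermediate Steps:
V(E, T) = -44
-17*V(10, -19) = -17*(-44) = 748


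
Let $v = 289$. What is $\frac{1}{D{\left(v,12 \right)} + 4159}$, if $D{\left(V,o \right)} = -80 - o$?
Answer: $\frac{1}{4067} \approx 0.00024588$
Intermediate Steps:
$\frac{1}{D{\left(v,12 \right)} + 4159} = \frac{1}{\left(-80 - 12\right) + 4159} = \frac{1}{-92 + 4159} = \frac{1}{4067}$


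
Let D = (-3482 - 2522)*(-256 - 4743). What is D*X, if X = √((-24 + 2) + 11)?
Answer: 30013996*I*√11 ≈ 9.9545e+7*I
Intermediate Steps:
D = 30013996 (D = -6004*(-4999) = 30013996)
X = I*√11 (X = √(-22 + 11) = √(-11) = I*√11 ≈ 3.3166*I)
D*X = 30013996*(I*√11) = 30013996*I*√11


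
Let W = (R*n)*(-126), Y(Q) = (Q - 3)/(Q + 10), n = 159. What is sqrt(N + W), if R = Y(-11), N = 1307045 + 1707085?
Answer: sqrt(2733654) ≈ 1653.4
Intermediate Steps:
N = 3014130
Y(Q) = (-3 + Q)/(10 + Q)
R = 14 (R = (-3 - 11)/(10 - 11) = -14/(-1) = -1*(-14) = 14)
W = -280476 (W = (14*159)*(-126) = 2226*(-126) = -280476)
sqrt(N + W) = sqrt(3014130 - 280476) = sqrt(2733654)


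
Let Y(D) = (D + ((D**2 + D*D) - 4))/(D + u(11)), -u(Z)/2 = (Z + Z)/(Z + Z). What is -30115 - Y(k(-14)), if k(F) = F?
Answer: -240733/8 ≈ -30092.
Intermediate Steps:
u(Z) = -2 (u(Z) = -2*(Z + Z)/(Z + Z) = -2*2*Z/(2*Z) = -2*2*Z*1/(2*Z) = -2*1 = -2)
Y(D) = (-4 + D + 2*D**2)/(-2 + D) (Y(D) = (D + ((D**2 + D*D) - 4))/(D - 2) = (D + ((D**2 + D**2) - 4))/(-2 + D) = (D + (2*D**2 - 4))/(-2 + D) = (D + (-4 + 2*D**2))/(-2 + D) = (-4 + D + 2*D**2)/(-2 + D))
-30115 - Y(k(-14)) = -30115 - (-4 - 14 + 2*(-14)**2)/(-2 - 14) = -30115 - (-4 - 14 + 2*196)/(-16) = -30115 - (-1)*(-4 - 14 + 392)/16 = -30115 - (-1)*374/16 = -30115 - 1*(-187/8) = -30115 + 187/8 = -240733/8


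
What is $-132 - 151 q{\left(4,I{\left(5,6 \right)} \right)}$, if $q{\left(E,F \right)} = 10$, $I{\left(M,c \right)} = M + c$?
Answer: $-1642$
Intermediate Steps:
$-132 - 151 q{\left(4,I{\left(5,6 \right)} \right)} = -132 - 1510 = -1642$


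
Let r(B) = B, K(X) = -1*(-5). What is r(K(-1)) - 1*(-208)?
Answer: 213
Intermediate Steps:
K(X) = 5
r(K(-1)) - 1*(-208) = 5 - 1*(-208) = 5 + 208 = 213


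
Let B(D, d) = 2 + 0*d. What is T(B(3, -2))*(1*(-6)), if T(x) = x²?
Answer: -24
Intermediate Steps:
B(D, d) = 2 (B(D, d) = 2 + 0 = 2)
T(B(3, -2))*(1*(-6)) = 2²*(1*(-6)) = 4*(-6) = -24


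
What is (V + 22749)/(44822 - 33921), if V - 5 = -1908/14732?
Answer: 83802505/40148383 ≈ 2.0873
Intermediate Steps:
V = 17938/3683 (V = 5 - 1908/14732 = 5 - 1908*1/14732 = 5 - 477/3683 = 17938/3683 ≈ 4.8705)
(V + 22749)/(44822 - 33921) = (17938/3683 + 22749)/(44822 - 33921) = (83802505/3683)/10901 = (83802505/3683)*(1/10901) = 83802505/40148383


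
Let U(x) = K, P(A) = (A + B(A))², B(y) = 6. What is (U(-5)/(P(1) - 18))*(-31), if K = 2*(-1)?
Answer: 2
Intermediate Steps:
K = -2
P(A) = (6 + A)² (P(A) = (A + 6)² = (6 + A)²)
U(x) = -2
(U(-5)/(P(1) - 18))*(-31) = (-2/((6 + 1)² - 18))*(-31) = (-2/(7² - 18))*(-31) = (-2/(49 - 18))*(-31) = (-2/31)*(-31) = ((1/31)*(-2))*(-31) = -2/31*(-31) = 2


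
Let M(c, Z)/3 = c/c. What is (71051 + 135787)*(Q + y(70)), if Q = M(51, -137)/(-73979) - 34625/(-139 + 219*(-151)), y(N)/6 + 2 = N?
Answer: 103925011907092833/1228347316 ≈ 8.4606e+7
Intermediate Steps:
y(N) = -12 + 6*N
M(c, Z) = 3 (M(c, Z) = 3*(c/c) = 3*1 = 3)
Q = 2561423251/2456694632 (Q = 3/(-73979) - 34625/(-139 + 219*(-151)) = 3*(-1/73979) - 34625/(-139 - 33069) = -3/73979 - 34625/(-33208) = -3/73979 - 34625*(-1/33208) = -3/73979 + 34625/33208 = 2561423251/2456694632 ≈ 1.0426)
(71051 + 135787)*(Q + y(70)) = (71051 + 135787)*(2561423251/2456694632 + (-12 + 6*70)) = 206838*(2561423251/2456694632 + (-12 + 420)) = 206838*(2561423251/2456694632 + 408) = 206838*(1004892833107/2456694632) = 103925011907092833/1228347316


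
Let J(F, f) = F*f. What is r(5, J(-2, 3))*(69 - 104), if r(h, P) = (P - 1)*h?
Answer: 1225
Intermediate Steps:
r(h, P) = h*(-1 + P) (r(h, P) = (-1 + P)*h = h*(-1 + P))
r(5, J(-2, 3))*(69 - 104) = (5*(-1 - 2*3))*(69 - 104) = (5*(-1 - 6))*(-35) = (5*(-7))*(-35) = -35*(-35) = 1225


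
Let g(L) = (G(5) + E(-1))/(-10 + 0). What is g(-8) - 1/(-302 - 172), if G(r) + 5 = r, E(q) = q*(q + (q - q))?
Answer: -116/1185 ≈ -0.097890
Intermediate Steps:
E(q) = q² (E(q) = q*(q + 0) = q*q = q²)
G(r) = -5 + r
g(L) = -⅒ (g(L) = ((-5 + 5) + (-1)²)/(-10 + 0) = (0 + 1)/(-10) = 1*(-⅒) = -⅒)
g(-8) - 1/(-302 - 172) = -⅒ - 1/(-302 - 172) = -⅒ - 1/(-474) = -⅒ - 1*(-1/474) = -⅒ + 1/474 = -116/1185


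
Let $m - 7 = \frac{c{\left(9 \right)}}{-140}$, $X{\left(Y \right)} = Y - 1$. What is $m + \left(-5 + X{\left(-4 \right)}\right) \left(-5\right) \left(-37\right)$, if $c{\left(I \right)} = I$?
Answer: $- \frac{258029}{140} \approx -1843.1$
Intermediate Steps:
$X{\left(Y \right)} = -1 + Y$ ($X{\left(Y \right)} = Y - 1 = -1 + Y$)
$m = \frac{971}{140}$ ($m = 7 + \frac{9}{-140} = 7 + 9 \left(- \frac{1}{140}\right) = 7 - \frac{9}{140} = \frac{971}{140} \approx 6.9357$)
$m + \left(-5 + X{\left(-4 \right)}\right) \left(-5\right) \left(-37\right) = \frac{971}{140} + \left(-5 - 5\right) \left(-5\right) \left(-37\right) = \frac{971}{140} + \left(-10\right) \left(-5\right) \left(-37\right) = \frac{971}{140} + 50 \left(-37\right) = \frac{971}{140} - 1850 = - \frac{258029}{140}$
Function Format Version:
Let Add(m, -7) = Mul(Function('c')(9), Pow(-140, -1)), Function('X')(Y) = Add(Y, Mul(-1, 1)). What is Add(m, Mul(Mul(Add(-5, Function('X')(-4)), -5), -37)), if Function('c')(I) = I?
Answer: Rational(-258029, 140) ≈ -1843.1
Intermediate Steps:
Function('X')(Y) = Add(-1, Y) (Function('X')(Y) = Add(Y, -1) = Add(-1, Y))
m = Rational(971, 140) (m = Add(7, Mul(9, Pow(-140, -1))) = Add(7, Mul(9, Rational(-1, 140))) = Add(7, Rational(-9, 140)) = Rational(971, 140) ≈ 6.9357)
Add(m, Mul(Mul(Add(-5, Function('X')(-4)), -5), -37)) = Add(Rational(971, 140), Mul(Mul(Add(-5, Add(-1, -4)), -5), -37)) = Add(Rational(971, 140), Mul(Mul(Add(-5, -5), -5), -37)) = Add(Rational(971, 140), Mul(Mul(-10, -5), -37)) = Add(Rational(971, 140), Mul(50, -37)) = Add(Rational(971, 140), -1850) = Rational(-258029, 140)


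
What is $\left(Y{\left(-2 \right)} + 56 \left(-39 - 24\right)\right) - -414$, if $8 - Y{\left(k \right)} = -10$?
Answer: $-3096$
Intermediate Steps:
$Y{\left(k \right)} = 18$ ($Y{\left(k \right)} = 8 - -10 = 8 + 10 = 18$)
$\left(Y{\left(-2 \right)} + 56 \left(-39 - 24\right)\right) - -414 = \left(18 + 56 \left(-39 - 24\right)\right) - -414 = \left(18 + 56 \left(-39 - 24\right)\right) + 414 = \left(18 + 56 \left(-63\right)\right) + 414 = \left(18 - 3528\right) + 414 = -3510 + 414 = -3096$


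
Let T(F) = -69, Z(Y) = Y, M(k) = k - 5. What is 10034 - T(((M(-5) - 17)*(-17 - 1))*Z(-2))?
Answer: 10103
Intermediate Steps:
M(k) = -5 + k
10034 - T(((M(-5) - 17)*(-17 - 1))*Z(-2)) = 10034 - 1*(-69) = 10034 + 69 = 10103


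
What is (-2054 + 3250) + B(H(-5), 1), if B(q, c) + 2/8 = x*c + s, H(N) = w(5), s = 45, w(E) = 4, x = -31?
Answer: 4839/4 ≈ 1209.8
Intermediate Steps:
H(N) = 4
B(q, c) = 179/4 - 31*c (B(q, c) = -¼ + (-31*c + 45) = -¼ + (45 - 31*c) = 179/4 - 31*c)
(-2054 + 3250) + B(H(-5), 1) = (-2054 + 3250) + (179/4 - 31*1) = 1196 + (179/4 - 31) = 1196 + 55/4 = 4839/4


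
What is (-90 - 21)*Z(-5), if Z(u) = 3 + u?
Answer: 222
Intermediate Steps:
(-90 - 21)*Z(-5) = (-90 - 21)*(3 - 5) = -111*(-2) = 222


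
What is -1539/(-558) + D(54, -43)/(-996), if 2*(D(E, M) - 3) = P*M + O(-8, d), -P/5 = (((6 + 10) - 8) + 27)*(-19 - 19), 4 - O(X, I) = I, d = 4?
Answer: 2258645/15438 ≈ 146.30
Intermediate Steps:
O(X, I) = 4 - I
P = 6650 (P = -5*(((6 + 10) - 8) + 27)*(-19 - 19) = -5*((16 - 8) + 27)*(-38) = -5*(8 + 27)*(-38) = -175*(-38) = -5*(-1330) = 6650)
D(E, M) = 3 + 3325*M (D(E, M) = 3 + (6650*M + (4 - 1*4))/2 = 3 + (6650*M + (4 - 4))/2 = 3 + (6650*M + 0)/2 = 3 + (6650*M)/2 = 3 + 3325*M)
-1539/(-558) + D(54, -43)/(-996) = -1539/(-558) + (3 + 3325*(-43))/(-996) = -1539*(-1/558) + (3 - 142975)*(-1/996) = 171/62 - 142972*(-1/996) = 171/62 + 35743/249 = 2258645/15438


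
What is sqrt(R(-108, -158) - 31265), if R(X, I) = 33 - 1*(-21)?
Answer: 23*I*sqrt(59) ≈ 176.67*I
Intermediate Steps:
R(X, I) = 54 (R(X, I) = 33 + 21 = 54)
sqrt(R(-108, -158) - 31265) = sqrt(54 - 31265) = sqrt(-31211) = 23*I*sqrt(59)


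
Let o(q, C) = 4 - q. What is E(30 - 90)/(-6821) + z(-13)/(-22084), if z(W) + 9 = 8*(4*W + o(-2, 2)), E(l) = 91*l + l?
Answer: 124475197/150634964 ≈ 0.82634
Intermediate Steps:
E(l) = 92*l
z(W) = 39 + 32*W (z(W) = -9 + 8*(4*W + (4 - 1*(-2))) = -9 + 8*(4*W + (4 + 2)) = -9 + 8*(4*W + 6) = -9 + 8*(6 + 4*W) = -9 + (48 + 32*W) = 39 + 32*W)
E(30 - 90)/(-6821) + z(-13)/(-22084) = (92*(30 - 90))/(-6821) + (39 + 32*(-13))/(-22084) = (92*(-60))*(-1/6821) + (39 - 416)*(-1/22084) = -5520*(-1/6821) - 377*(-1/22084) = 5520/6821 + 377/22084 = 124475197/150634964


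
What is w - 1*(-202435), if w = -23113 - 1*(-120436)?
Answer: 299758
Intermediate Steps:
w = 97323 (w = -23113 + 120436 = 97323)
w - 1*(-202435) = 97323 - 1*(-202435) = 97323 + 202435 = 299758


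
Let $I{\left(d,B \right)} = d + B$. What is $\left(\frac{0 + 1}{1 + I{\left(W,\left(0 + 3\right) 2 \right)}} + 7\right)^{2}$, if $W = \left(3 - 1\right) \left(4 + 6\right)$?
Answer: $\frac{36100}{729} \approx 49.52$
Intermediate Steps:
$W = 20$ ($W = 2 \cdot 10 = 20$)
$I{\left(d,B \right)} = B + d$
$\left(\frac{0 + 1}{1 + I{\left(W,\left(0 + 3\right) 2 \right)}} + 7\right)^{2} = \left(\frac{0 + 1}{1 + \left(\left(0 + 3\right) 2 + 20\right)} + 7\right)^{2} = \left(1 \frac{1}{1 + \left(3 \cdot 2 + 20\right)} + 7\right)^{2} = \left(1 \frac{1}{1 + \left(6 + 20\right)} + 7\right)^{2} = \left(1 \frac{1}{1 + 26} + 7\right)^{2} = \left(1 \cdot \frac{1}{27} + 7\right)^{2} = \left(\frac{1}{27} + 7\right)^{2} = \left(\frac{190}{27}\right)^{2} = \frac{36100}{729}$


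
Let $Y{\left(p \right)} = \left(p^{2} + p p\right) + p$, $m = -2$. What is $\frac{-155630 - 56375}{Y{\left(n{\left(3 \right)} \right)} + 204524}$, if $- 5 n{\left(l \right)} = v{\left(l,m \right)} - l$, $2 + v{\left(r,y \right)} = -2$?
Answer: $- \frac{5300125}{5113233} \approx -1.0366$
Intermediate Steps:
$v{\left(r,y \right)} = -4$ ($v{\left(r,y \right)} = -2 - 2 = -4$)
$n{\left(l \right)} = \frac{4}{5} + \frac{l}{5}$ ($n{\left(l \right)} = - \frac{-4 - l}{5} = \frac{4}{5} + \frac{l}{5}$)
$Y{\left(p \right)} = p + 2 p^{2}$ ($Y{\left(p \right)} = \left(p^{2} + p^{2}\right) + p = 2 p^{2} + p = p + 2 p^{2}$)
$\frac{-155630 - 56375}{Y{\left(n{\left(3 \right)} \right)} + 204524} = \frac{-155630 - 56375}{\left(\frac{4}{5} + \frac{1}{5} \cdot 3\right) \left(1 + 2 \left(\frac{4}{5} + \frac{1}{5} \cdot 3\right)\right) + 204524} = - \frac{212005}{\left(\frac{4}{5} + \frac{3}{5}\right) \left(1 + 2 \left(\frac{4}{5} + \frac{3}{5}\right)\right) + 204524} = - \frac{212005}{\frac{7 \left(1 + 2 \cdot \frac{7}{5}\right)}{5} + 204524} = - \frac{212005}{\frac{7 \left(1 + \frac{14}{5}\right)}{5} + 204524} = - \frac{212005}{\frac{7}{5} \cdot \frac{19}{5} + 204524} = - \frac{212005}{\frac{133}{25} + 204524} = - \frac{212005}{\frac{5113233}{25}} = \left(-212005\right) \frac{25}{5113233} = - \frac{5300125}{5113233}$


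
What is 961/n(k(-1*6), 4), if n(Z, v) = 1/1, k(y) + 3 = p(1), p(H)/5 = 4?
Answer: 961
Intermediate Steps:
p(H) = 20 (p(H) = 5*4 = 20)
k(y) = 17 (k(y) = -3 + 20 = 17)
n(Z, v) = 1
961/n(k(-1*6), 4) = 961/1 = 961*1 = 961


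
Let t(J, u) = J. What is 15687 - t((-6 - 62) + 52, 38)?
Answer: 15703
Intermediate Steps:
15687 - t((-6 - 62) + 52, 38) = 15687 - ((-6 - 62) + 52) = 15687 - (-68 + 52) = 15687 - 1*(-16) = 15687 + 16 = 15703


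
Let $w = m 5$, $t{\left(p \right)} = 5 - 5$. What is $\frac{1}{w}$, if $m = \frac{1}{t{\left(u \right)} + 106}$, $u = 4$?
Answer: $\frac{106}{5} \approx 21.2$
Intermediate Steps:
$t{\left(p \right)} = 0$
$m = \frac{1}{106}$ ($m = \frac{1}{0 + 106} = \frac{1}{106} \approx 0.009434$)
$w = \frac{5}{106}$ ($w = \frac{1}{106} \cdot 5 = \frac{5}{106} \approx 0.04717$)
$\frac{1}{w} = \frac{1}{\frac{5}{106}} = \frac{106}{5}$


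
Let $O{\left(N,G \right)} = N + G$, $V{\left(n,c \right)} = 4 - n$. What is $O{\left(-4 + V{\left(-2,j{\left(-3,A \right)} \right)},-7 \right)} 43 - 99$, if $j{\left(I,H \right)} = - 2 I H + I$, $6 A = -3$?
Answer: $-314$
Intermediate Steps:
$A = - \frac{1}{2}$ ($A = \frac{1}{6} \left(-3\right) = - \frac{1}{2} \approx -0.5$)
$j{\left(I,H \right)} = I - 2 H I$ ($j{\left(I,H \right)} = - 2 H I + I = I - 2 H I$)
$O{\left(N,G \right)} = G + N$
$O{\left(-4 + V{\left(-2,j{\left(-3,A \right)} \right)},-7 \right)} 43 - 99 = \left(-7 + \left(-4 + \left(4 - -2\right)\right)\right) 43 - 99 = \left(-7 + \left(-4 + \left(4 + 2\right)\right)\right) 43 - 99 = \left(-7 + \left(-4 + 6\right)\right) 43 - 99 = \left(-7 + 2\right) 43 - 99 = \left(-5\right) 43 - 99 = -215 - 99 = -314$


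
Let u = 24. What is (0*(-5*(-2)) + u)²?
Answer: 576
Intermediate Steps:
(0*(-5*(-2)) + u)² = (0*(-5*(-2)) + 24)² = (0*10 + 24)² = (0 + 24)² = 24² = 576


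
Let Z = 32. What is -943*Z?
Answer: -30176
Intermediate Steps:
-943*Z = -943*32 = -30176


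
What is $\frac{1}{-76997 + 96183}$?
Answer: $\frac{1}{19186} \approx 5.2121 \cdot 10^{-5}$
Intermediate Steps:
$\frac{1}{-76997 + 96183} = \frac{1}{19186}$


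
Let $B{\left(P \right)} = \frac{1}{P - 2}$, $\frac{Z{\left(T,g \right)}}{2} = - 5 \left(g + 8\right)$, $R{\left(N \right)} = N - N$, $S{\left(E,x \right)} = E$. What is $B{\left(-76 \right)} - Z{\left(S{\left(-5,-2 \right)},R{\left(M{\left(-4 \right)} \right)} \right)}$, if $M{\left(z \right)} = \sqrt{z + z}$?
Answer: $\frac{6239}{78} \approx 79.987$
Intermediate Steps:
$M{\left(z \right)} = \sqrt{2} \sqrt{z}$ ($M{\left(z \right)} = \sqrt{2 z} = \sqrt{2} \sqrt{z}$)
$R{\left(N \right)} = 0$
$Z{\left(T,g \right)} = -80 - 10 g$ ($Z{\left(T,g \right)} = 2 \left(- 5 \left(g + 8\right)\right) = 2 \left(- 5 \left(8 + g\right)\right) = 2 \left(-40 - 5 g\right) = -80 - 10 g$)
$B{\left(P \right)} = \frac{1}{-2 + P}$
$B{\left(-76 \right)} - Z{\left(S{\left(-5,-2 \right)},R{\left(M{\left(-4 \right)} \right)} \right)} = \frac{1}{-2 - 76} - \left(-80 - 0\right) = \frac{1}{-78} - \left(-80 + 0\right) = - \frac{1}{78} - -80 = - \frac{1}{78} + 80 = \frac{6239}{78}$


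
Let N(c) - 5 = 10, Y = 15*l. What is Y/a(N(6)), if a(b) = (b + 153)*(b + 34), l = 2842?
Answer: 145/28 ≈ 5.1786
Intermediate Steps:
Y = 42630 (Y = 15*2842 = 42630)
N(c) = 15 (N(c) = 5 + 10 = 15)
a(b) = (34 + b)*(153 + b) (a(b) = (153 + b)*(34 + b) = (34 + b)*(153 + b))
Y/a(N(6)) = 42630/(5202 + 15² + 187*15) = 42630/(5202 + 225 + 2805) = 42630/8232 = 42630*(1/8232) = 145/28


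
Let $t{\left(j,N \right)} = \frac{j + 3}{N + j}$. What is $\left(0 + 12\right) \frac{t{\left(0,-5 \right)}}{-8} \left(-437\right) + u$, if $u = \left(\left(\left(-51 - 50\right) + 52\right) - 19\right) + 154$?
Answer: $- \frac{3073}{10} \approx -307.3$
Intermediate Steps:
$t{\left(j,N \right)} = \frac{3 + j}{N + j}$
$u = 86$ ($u = \left(\left(-101 + 52\right) - 19\right) + 154 = \left(-49 - 19\right) + 154 = -68 + 154 = 86$)
$\left(0 + 12\right) \frac{t{\left(0,-5 \right)}}{-8} \left(-437\right) + u = \left(0 + 12\right) \frac{\frac{1}{-5 + 0} \left(3 + 0\right)}{-8} \left(-437\right) + 86 = 12 \frac{1}{-5} \cdot 3 \left(- \frac{1}{8}\right) \left(-437\right) + 86 = 12 \left(- \frac{1}{5}\right) 3 \left(- \frac{1}{8}\right) \left(-437\right) + 86 = 12 \left(\left(- \frac{3}{5}\right) \left(- \frac{1}{8}\right)\right) \left(-437\right) + 86 = 12 \cdot \frac{3}{40} \left(-437\right) + 86 = \frac{9}{10} \left(-437\right) + 86 = - \frac{3933}{10} + 86 = - \frac{3073}{10}$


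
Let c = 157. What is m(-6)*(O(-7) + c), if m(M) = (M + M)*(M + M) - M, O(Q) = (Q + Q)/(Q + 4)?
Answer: 24250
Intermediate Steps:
O(Q) = 2*Q/(4 + Q) (O(Q) = (2*Q)/(4 + Q) = 2*Q/(4 + Q))
m(M) = -M + 4*M² (m(M) = (2*M)*(2*M) - M = 4*M² - M = -M + 4*M²)
m(-6)*(O(-7) + c) = (-6*(-1 + 4*(-6)))*(2*(-7)/(4 - 7) + 157) = (-6*(-1 - 24))*(2*(-7)/(-3) + 157) = (-6*(-25))*(2*(-7)*(-⅓) + 157) = 150*(14/3 + 157) = 150*(485/3) = 24250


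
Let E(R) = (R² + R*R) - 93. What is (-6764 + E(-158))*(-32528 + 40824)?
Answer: 357317016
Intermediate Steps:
E(R) = -93 + 2*R² (E(R) = (R² + R²) - 93 = 2*R² - 93 = -93 + 2*R²)
(-6764 + E(-158))*(-32528 + 40824) = (-6764 + (-93 + 2*(-158)²))*(-32528 + 40824) = (-6764 + (-93 + 2*24964))*8296 = (-6764 + (-93 + 49928))*8296 = (-6764 + 49835)*8296 = 43071*8296 = 357317016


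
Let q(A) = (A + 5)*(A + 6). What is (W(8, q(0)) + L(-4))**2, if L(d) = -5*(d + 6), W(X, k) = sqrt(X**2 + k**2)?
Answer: 1064 - 40*sqrt(241) ≈ 443.03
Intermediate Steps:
q(A) = (5 + A)*(6 + A)
L(d) = -30 - 5*d (L(d) = -5*(6 + d) = -30 - 5*d)
(W(8, q(0)) + L(-4))**2 = (sqrt(8**2 + (30 + 0**2 + 11*0)**2) + (-30 - 5*(-4)))**2 = (sqrt(64 + (30 + 0 + 0)**2) + (-30 + 20))**2 = (sqrt(64 + 30**2) - 10)**2 = (sqrt(64 + 900) - 10)**2 = (sqrt(964) - 10)**2 = (2*sqrt(241) - 10)**2 = (-10 + 2*sqrt(241))**2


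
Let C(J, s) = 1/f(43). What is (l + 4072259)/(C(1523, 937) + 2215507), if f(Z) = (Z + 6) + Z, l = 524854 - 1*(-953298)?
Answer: 170212604/67942215 ≈ 2.5053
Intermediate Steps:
l = 1478152 (l = 524854 + 953298 = 1478152)
f(Z) = 6 + 2*Z (f(Z) = (6 + Z) + Z = 6 + 2*Z)
C(J, s) = 1/92 (C(J, s) = 1/(6 + 2*43) = 1/(6 + 86) = 1/92)
(l + 4072259)/(C(1523, 937) + 2215507) = (1478152 + 4072259)/(1/92 + 2215507) = 5550411/(203826645/92) = 5550411*(92/203826645) = 170212604/67942215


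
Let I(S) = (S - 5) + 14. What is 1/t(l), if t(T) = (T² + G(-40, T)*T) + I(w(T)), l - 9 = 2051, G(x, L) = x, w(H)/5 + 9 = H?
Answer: 1/4171464 ≈ 2.3972e-7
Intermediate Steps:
w(H) = -45 + 5*H
I(S) = 9 + S (I(S) = (-5 + S) + 14 = 9 + S)
l = 2060 (l = 9 + 2051 = 2060)
t(T) = -36 + T² - 35*T (t(T) = (T² - 40*T) + (9 + (-45 + 5*T)) = (T² - 40*T) + (-36 + 5*T) = -36 + T² - 35*T)
1/t(l) = 1/(-36 + 2060² - 35*2060) = 1/(-36 + 4243600 - 72100) = 1/4171464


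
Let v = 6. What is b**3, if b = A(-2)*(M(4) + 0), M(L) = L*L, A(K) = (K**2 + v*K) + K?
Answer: -4096000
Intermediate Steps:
A(K) = K**2 + 7*K (A(K) = (K**2 + 6*K) + K = K**2 + 7*K)
M(L) = L**2
b = -160 (b = (-2*(7 - 2))*(4**2 + 0) = (-2*5)*(16 + 0) = -10*16 = -160)
b**3 = (-160)**3 = -4096000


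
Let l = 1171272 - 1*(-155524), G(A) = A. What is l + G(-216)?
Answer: 1326580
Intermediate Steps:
l = 1326796 (l = 1171272 + 155524 = 1326796)
l + G(-216) = 1326796 - 216 = 1326580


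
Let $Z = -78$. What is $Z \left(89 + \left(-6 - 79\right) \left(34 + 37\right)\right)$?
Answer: $463788$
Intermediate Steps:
$Z \left(89 + \left(-6 - 79\right) \left(34 + 37\right)\right) = - 78 \left(89 + \left(-6 - 79\right) \left(34 + 37\right)\right) = - 78 \left(89 - 6035\right) = \left(-78\right) \left(-5946\right) = 463788$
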